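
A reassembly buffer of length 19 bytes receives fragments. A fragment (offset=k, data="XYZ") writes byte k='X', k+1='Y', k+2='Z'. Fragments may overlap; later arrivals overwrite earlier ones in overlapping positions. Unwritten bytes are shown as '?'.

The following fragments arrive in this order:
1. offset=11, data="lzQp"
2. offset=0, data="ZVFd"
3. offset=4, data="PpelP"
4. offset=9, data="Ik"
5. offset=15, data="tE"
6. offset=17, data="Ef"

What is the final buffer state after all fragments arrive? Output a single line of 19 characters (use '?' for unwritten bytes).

Answer: ZVFdPpelPIklzQptEEf

Derivation:
Fragment 1: offset=11 data="lzQp" -> buffer=???????????lzQp????
Fragment 2: offset=0 data="ZVFd" -> buffer=ZVFd???????lzQp????
Fragment 3: offset=4 data="PpelP" -> buffer=ZVFdPpelP??lzQp????
Fragment 4: offset=9 data="Ik" -> buffer=ZVFdPpelPIklzQp????
Fragment 5: offset=15 data="tE" -> buffer=ZVFdPpelPIklzQptE??
Fragment 6: offset=17 data="Ef" -> buffer=ZVFdPpelPIklzQptEEf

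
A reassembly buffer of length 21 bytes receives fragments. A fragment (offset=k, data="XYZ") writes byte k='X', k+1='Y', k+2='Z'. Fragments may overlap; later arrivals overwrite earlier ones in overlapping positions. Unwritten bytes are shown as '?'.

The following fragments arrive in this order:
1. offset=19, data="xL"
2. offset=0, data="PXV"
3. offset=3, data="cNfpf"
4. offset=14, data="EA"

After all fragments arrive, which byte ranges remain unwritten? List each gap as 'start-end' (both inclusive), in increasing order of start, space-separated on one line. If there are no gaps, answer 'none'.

Answer: 8-13 16-18

Derivation:
Fragment 1: offset=19 len=2
Fragment 2: offset=0 len=3
Fragment 3: offset=3 len=5
Fragment 4: offset=14 len=2
Gaps: 8-13 16-18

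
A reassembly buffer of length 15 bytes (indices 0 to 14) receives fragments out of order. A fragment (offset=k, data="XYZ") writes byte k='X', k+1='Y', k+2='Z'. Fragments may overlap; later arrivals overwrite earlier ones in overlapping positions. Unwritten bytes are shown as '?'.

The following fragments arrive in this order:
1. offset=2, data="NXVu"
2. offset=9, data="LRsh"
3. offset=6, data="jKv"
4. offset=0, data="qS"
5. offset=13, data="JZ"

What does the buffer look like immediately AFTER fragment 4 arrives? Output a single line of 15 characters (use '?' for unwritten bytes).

Answer: qSNXVujKvLRsh??

Derivation:
Fragment 1: offset=2 data="NXVu" -> buffer=??NXVu?????????
Fragment 2: offset=9 data="LRsh" -> buffer=??NXVu???LRsh??
Fragment 3: offset=6 data="jKv" -> buffer=??NXVujKvLRsh??
Fragment 4: offset=0 data="qS" -> buffer=qSNXVujKvLRsh??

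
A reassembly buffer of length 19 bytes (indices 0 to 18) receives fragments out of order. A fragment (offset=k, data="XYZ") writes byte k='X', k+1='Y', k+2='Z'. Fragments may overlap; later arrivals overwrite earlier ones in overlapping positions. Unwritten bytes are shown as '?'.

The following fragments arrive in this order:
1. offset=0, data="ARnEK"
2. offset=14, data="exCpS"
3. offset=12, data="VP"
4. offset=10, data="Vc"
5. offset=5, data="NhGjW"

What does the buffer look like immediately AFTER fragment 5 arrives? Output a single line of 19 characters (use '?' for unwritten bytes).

Answer: ARnEKNhGjWVcVPexCpS

Derivation:
Fragment 1: offset=0 data="ARnEK" -> buffer=ARnEK??????????????
Fragment 2: offset=14 data="exCpS" -> buffer=ARnEK?????????exCpS
Fragment 3: offset=12 data="VP" -> buffer=ARnEK???????VPexCpS
Fragment 4: offset=10 data="Vc" -> buffer=ARnEK?????VcVPexCpS
Fragment 5: offset=5 data="NhGjW" -> buffer=ARnEKNhGjWVcVPexCpS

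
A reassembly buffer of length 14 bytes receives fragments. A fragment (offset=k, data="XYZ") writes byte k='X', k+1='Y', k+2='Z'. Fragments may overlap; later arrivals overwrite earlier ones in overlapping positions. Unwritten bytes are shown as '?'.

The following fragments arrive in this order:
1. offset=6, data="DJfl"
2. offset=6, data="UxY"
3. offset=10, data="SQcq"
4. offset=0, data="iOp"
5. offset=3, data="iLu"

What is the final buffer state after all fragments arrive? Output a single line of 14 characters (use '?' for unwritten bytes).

Answer: iOpiLuUxYlSQcq

Derivation:
Fragment 1: offset=6 data="DJfl" -> buffer=??????DJfl????
Fragment 2: offset=6 data="UxY" -> buffer=??????UxYl????
Fragment 3: offset=10 data="SQcq" -> buffer=??????UxYlSQcq
Fragment 4: offset=0 data="iOp" -> buffer=iOp???UxYlSQcq
Fragment 5: offset=3 data="iLu" -> buffer=iOpiLuUxYlSQcq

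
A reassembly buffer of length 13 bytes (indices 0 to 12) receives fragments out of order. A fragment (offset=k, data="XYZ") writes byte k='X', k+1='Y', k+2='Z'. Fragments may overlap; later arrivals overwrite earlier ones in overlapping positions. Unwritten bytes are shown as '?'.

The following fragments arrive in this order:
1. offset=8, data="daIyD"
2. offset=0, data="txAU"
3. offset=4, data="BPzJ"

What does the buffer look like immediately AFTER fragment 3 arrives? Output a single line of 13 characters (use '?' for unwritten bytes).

Answer: txAUBPzJdaIyD

Derivation:
Fragment 1: offset=8 data="daIyD" -> buffer=????????daIyD
Fragment 2: offset=0 data="txAU" -> buffer=txAU????daIyD
Fragment 3: offset=4 data="BPzJ" -> buffer=txAUBPzJdaIyD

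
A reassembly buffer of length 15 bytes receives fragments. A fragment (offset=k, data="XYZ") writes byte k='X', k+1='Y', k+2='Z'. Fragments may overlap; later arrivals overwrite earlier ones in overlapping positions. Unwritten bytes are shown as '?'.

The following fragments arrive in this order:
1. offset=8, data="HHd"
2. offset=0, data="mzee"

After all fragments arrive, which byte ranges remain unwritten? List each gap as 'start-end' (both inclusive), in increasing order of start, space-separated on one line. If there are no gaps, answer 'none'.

Fragment 1: offset=8 len=3
Fragment 2: offset=0 len=4
Gaps: 4-7 11-14

Answer: 4-7 11-14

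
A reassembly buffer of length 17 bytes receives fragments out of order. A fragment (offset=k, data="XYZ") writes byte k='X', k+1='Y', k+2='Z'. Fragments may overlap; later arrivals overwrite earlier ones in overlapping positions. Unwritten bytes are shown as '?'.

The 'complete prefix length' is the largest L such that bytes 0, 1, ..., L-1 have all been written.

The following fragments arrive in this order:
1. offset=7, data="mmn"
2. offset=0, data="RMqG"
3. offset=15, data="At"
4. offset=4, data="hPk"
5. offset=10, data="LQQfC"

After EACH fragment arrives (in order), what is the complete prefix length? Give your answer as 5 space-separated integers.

Fragment 1: offset=7 data="mmn" -> buffer=???????mmn??????? -> prefix_len=0
Fragment 2: offset=0 data="RMqG" -> buffer=RMqG???mmn??????? -> prefix_len=4
Fragment 3: offset=15 data="At" -> buffer=RMqG???mmn?????At -> prefix_len=4
Fragment 4: offset=4 data="hPk" -> buffer=RMqGhPkmmn?????At -> prefix_len=10
Fragment 5: offset=10 data="LQQfC" -> buffer=RMqGhPkmmnLQQfCAt -> prefix_len=17

Answer: 0 4 4 10 17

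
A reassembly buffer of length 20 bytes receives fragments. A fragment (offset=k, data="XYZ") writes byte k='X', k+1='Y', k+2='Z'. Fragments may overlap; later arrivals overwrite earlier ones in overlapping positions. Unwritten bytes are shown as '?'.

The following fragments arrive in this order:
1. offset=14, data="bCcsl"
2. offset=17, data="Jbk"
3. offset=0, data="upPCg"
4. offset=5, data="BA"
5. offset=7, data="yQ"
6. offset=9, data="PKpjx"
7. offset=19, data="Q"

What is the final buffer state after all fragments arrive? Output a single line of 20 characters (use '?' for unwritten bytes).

Answer: upPCgBAyQPKpjxbCcJbQ

Derivation:
Fragment 1: offset=14 data="bCcsl" -> buffer=??????????????bCcsl?
Fragment 2: offset=17 data="Jbk" -> buffer=??????????????bCcJbk
Fragment 3: offset=0 data="upPCg" -> buffer=upPCg?????????bCcJbk
Fragment 4: offset=5 data="BA" -> buffer=upPCgBA???????bCcJbk
Fragment 5: offset=7 data="yQ" -> buffer=upPCgBAyQ?????bCcJbk
Fragment 6: offset=9 data="PKpjx" -> buffer=upPCgBAyQPKpjxbCcJbk
Fragment 7: offset=19 data="Q" -> buffer=upPCgBAyQPKpjxbCcJbQ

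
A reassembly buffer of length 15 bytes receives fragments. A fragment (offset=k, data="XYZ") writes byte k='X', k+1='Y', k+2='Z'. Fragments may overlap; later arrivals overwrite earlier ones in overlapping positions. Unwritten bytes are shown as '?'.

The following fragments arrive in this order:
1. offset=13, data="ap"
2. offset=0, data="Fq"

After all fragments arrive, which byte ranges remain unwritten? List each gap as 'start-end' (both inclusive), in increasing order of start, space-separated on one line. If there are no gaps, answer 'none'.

Answer: 2-12

Derivation:
Fragment 1: offset=13 len=2
Fragment 2: offset=0 len=2
Gaps: 2-12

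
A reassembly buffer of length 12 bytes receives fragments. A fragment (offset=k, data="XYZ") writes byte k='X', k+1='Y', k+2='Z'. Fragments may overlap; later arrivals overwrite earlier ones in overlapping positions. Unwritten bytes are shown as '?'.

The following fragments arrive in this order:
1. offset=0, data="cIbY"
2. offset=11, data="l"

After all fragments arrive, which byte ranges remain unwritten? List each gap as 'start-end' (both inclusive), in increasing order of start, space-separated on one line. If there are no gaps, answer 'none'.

Fragment 1: offset=0 len=4
Fragment 2: offset=11 len=1
Gaps: 4-10

Answer: 4-10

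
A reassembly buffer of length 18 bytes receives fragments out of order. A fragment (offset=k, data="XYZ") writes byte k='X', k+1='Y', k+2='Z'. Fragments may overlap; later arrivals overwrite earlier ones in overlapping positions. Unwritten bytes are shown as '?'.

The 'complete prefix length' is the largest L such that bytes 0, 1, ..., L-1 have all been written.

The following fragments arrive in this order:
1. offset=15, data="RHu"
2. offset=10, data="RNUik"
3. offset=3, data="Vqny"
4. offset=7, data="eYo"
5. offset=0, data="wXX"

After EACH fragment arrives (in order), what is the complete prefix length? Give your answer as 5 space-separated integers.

Fragment 1: offset=15 data="RHu" -> buffer=???????????????RHu -> prefix_len=0
Fragment 2: offset=10 data="RNUik" -> buffer=??????????RNUikRHu -> prefix_len=0
Fragment 3: offset=3 data="Vqny" -> buffer=???Vqny???RNUikRHu -> prefix_len=0
Fragment 4: offset=7 data="eYo" -> buffer=???VqnyeYoRNUikRHu -> prefix_len=0
Fragment 5: offset=0 data="wXX" -> buffer=wXXVqnyeYoRNUikRHu -> prefix_len=18

Answer: 0 0 0 0 18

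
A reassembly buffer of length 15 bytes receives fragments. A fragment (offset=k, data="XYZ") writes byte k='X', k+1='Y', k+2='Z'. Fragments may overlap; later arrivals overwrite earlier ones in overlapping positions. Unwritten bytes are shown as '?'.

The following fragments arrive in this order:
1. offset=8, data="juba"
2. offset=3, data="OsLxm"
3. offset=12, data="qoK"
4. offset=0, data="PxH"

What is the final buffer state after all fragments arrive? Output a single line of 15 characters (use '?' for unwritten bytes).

Fragment 1: offset=8 data="juba" -> buffer=????????juba???
Fragment 2: offset=3 data="OsLxm" -> buffer=???OsLxmjuba???
Fragment 3: offset=12 data="qoK" -> buffer=???OsLxmjubaqoK
Fragment 4: offset=0 data="PxH" -> buffer=PxHOsLxmjubaqoK

Answer: PxHOsLxmjubaqoK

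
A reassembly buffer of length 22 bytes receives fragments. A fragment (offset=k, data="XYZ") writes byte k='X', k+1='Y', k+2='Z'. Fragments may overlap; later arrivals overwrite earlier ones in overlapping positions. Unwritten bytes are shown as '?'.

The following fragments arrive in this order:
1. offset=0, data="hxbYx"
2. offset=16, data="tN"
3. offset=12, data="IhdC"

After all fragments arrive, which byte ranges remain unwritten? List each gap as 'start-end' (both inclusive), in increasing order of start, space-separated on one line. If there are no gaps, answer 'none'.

Fragment 1: offset=0 len=5
Fragment 2: offset=16 len=2
Fragment 3: offset=12 len=4
Gaps: 5-11 18-21

Answer: 5-11 18-21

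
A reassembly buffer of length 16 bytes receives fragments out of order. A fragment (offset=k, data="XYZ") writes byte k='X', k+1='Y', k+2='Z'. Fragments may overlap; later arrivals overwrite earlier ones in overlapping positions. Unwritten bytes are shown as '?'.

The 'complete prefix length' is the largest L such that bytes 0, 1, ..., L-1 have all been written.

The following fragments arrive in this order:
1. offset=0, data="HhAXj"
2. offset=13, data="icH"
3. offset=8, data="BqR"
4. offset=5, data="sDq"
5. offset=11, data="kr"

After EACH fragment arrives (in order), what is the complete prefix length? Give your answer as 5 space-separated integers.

Answer: 5 5 5 11 16

Derivation:
Fragment 1: offset=0 data="HhAXj" -> buffer=HhAXj??????????? -> prefix_len=5
Fragment 2: offset=13 data="icH" -> buffer=HhAXj????????icH -> prefix_len=5
Fragment 3: offset=8 data="BqR" -> buffer=HhAXj???BqR??icH -> prefix_len=5
Fragment 4: offset=5 data="sDq" -> buffer=HhAXjsDqBqR??icH -> prefix_len=11
Fragment 5: offset=11 data="kr" -> buffer=HhAXjsDqBqRkricH -> prefix_len=16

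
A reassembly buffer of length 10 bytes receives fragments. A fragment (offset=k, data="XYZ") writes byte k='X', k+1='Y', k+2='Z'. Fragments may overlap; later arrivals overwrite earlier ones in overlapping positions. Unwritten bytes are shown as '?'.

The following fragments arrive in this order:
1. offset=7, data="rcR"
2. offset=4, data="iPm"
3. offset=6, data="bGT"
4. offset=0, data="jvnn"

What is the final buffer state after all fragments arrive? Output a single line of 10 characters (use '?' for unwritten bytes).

Fragment 1: offset=7 data="rcR" -> buffer=???????rcR
Fragment 2: offset=4 data="iPm" -> buffer=????iPmrcR
Fragment 3: offset=6 data="bGT" -> buffer=????iPbGTR
Fragment 4: offset=0 data="jvnn" -> buffer=jvnniPbGTR

Answer: jvnniPbGTR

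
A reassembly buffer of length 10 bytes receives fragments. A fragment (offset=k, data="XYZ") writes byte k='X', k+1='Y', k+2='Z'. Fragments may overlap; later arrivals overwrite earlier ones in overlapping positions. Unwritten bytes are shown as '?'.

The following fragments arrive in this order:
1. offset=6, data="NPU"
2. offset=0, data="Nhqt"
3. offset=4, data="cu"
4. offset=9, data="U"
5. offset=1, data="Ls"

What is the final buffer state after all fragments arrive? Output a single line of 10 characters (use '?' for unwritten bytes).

Answer: NLstcuNPUU

Derivation:
Fragment 1: offset=6 data="NPU" -> buffer=??????NPU?
Fragment 2: offset=0 data="Nhqt" -> buffer=Nhqt??NPU?
Fragment 3: offset=4 data="cu" -> buffer=NhqtcuNPU?
Fragment 4: offset=9 data="U" -> buffer=NhqtcuNPUU
Fragment 5: offset=1 data="Ls" -> buffer=NLstcuNPUU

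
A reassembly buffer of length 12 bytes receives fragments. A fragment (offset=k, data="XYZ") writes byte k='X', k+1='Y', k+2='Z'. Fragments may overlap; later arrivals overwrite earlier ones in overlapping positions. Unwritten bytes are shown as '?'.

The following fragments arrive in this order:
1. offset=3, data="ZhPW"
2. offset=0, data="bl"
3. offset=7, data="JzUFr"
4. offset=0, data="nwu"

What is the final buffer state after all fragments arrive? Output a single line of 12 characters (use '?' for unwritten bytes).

Fragment 1: offset=3 data="ZhPW" -> buffer=???ZhPW?????
Fragment 2: offset=0 data="bl" -> buffer=bl?ZhPW?????
Fragment 3: offset=7 data="JzUFr" -> buffer=bl?ZhPWJzUFr
Fragment 4: offset=0 data="nwu" -> buffer=nwuZhPWJzUFr

Answer: nwuZhPWJzUFr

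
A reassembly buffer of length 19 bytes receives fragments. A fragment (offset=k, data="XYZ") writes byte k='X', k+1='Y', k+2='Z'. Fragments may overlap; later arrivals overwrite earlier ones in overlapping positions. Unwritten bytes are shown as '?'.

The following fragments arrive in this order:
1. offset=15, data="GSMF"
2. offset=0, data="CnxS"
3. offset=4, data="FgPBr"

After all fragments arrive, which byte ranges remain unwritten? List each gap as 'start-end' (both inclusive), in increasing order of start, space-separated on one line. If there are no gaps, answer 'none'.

Answer: 9-14

Derivation:
Fragment 1: offset=15 len=4
Fragment 2: offset=0 len=4
Fragment 3: offset=4 len=5
Gaps: 9-14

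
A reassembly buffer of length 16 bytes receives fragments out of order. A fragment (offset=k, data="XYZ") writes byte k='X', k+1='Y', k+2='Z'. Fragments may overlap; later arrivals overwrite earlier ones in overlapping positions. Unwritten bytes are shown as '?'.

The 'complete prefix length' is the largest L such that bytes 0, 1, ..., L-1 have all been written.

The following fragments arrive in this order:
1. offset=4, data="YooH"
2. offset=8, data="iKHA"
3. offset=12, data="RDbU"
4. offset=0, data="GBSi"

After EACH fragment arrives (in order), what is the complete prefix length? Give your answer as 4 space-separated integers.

Fragment 1: offset=4 data="YooH" -> buffer=????YooH???????? -> prefix_len=0
Fragment 2: offset=8 data="iKHA" -> buffer=????YooHiKHA???? -> prefix_len=0
Fragment 3: offset=12 data="RDbU" -> buffer=????YooHiKHARDbU -> prefix_len=0
Fragment 4: offset=0 data="GBSi" -> buffer=GBSiYooHiKHARDbU -> prefix_len=16

Answer: 0 0 0 16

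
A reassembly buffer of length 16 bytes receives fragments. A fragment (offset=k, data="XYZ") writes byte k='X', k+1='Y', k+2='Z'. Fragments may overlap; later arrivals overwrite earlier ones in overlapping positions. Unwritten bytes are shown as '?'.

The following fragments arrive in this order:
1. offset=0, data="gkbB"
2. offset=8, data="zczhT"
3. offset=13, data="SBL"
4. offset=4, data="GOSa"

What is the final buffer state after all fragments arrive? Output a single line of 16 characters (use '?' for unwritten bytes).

Fragment 1: offset=0 data="gkbB" -> buffer=gkbB????????????
Fragment 2: offset=8 data="zczhT" -> buffer=gkbB????zczhT???
Fragment 3: offset=13 data="SBL" -> buffer=gkbB????zczhTSBL
Fragment 4: offset=4 data="GOSa" -> buffer=gkbBGOSazczhTSBL

Answer: gkbBGOSazczhTSBL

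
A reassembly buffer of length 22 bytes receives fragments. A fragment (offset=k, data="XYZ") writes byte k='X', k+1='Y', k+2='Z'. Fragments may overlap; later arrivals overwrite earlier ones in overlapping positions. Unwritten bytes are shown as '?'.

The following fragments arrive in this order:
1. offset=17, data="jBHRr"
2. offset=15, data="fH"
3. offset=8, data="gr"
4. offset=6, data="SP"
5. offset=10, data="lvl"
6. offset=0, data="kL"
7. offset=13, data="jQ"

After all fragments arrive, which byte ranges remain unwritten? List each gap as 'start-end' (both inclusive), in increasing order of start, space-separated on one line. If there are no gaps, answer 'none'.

Fragment 1: offset=17 len=5
Fragment 2: offset=15 len=2
Fragment 3: offset=8 len=2
Fragment 4: offset=6 len=2
Fragment 5: offset=10 len=3
Fragment 6: offset=0 len=2
Fragment 7: offset=13 len=2
Gaps: 2-5

Answer: 2-5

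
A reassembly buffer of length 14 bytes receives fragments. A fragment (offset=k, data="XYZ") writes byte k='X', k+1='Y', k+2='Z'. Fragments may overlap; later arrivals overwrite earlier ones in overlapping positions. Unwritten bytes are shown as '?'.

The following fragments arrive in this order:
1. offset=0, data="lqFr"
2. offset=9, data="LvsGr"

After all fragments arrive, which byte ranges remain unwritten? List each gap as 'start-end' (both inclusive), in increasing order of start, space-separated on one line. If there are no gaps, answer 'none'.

Fragment 1: offset=0 len=4
Fragment 2: offset=9 len=5
Gaps: 4-8

Answer: 4-8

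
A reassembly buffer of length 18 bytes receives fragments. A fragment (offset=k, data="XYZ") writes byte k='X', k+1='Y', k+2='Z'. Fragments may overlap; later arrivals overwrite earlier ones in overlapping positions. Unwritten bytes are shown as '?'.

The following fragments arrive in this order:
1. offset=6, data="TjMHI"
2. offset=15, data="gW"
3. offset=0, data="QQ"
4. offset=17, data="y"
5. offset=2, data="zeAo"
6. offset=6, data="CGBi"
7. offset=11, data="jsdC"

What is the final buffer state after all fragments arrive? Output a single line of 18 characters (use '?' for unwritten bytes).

Fragment 1: offset=6 data="TjMHI" -> buffer=??????TjMHI???????
Fragment 2: offset=15 data="gW" -> buffer=??????TjMHI????gW?
Fragment 3: offset=0 data="QQ" -> buffer=QQ????TjMHI????gW?
Fragment 4: offset=17 data="y" -> buffer=QQ????TjMHI????gWy
Fragment 5: offset=2 data="zeAo" -> buffer=QQzeAoTjMHI????gWy
Fragment 6: offset=6 data="CGBi" -> buffer=QQzeAoCGBiI????gWy
Fragment 7: offset=11 data="jsdC" -> buffer=QQzeAoCGBiIjsdCgWy

Answer: QQzeAoCGBiIjsdCgWy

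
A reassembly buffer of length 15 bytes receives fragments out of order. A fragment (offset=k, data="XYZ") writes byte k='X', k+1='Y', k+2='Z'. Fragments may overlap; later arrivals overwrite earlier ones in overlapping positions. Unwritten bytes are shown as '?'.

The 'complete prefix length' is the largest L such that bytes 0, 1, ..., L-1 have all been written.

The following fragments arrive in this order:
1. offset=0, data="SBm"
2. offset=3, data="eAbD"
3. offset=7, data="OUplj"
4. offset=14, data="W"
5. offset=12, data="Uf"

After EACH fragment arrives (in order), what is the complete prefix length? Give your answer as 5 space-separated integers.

Fragment 1: offset=0 data="SBm" -> buffer=SBm???????????? -> prefix_len=3
Fragment 2: offset=3 data="eAbD" -> buffer=SBmeAbD???????? -> prefix_len=7
Fragment 3: offset=7 data="OUplj" -> buffer=SBmeAbDOUplj??? -> prefix_len=12
Fragment 4: offset=14 data="W" -> buffer=SBmeAbDOUplj??W -> prefix_len=12
Fragment 5: offset=12 data="Uf" -> buffer=SBmeAbDOUpljUfW -> prefix_len=15

Answer: 3 7 12 12 15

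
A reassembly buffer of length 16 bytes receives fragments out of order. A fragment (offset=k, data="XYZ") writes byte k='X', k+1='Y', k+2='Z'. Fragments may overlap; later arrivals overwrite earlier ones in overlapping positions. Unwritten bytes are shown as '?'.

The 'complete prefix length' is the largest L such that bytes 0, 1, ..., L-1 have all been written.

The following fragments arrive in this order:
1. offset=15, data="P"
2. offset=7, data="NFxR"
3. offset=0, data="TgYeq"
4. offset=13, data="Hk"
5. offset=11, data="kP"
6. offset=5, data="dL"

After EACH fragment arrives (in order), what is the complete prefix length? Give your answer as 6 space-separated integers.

Answer: 0 0 5 5 5 16

Derivation:
Fragment 1: offset=15 data="P" -> buffer=???????????????P -> prefix_len=0
Fragment 2: offset=7 data="NFxR" -> buffer=???????NFxR????P -> prefix_len=0
Fragment 3: offset=0 data="TgYeq" -> buffer=TgYeq??NFxR????P -> prefix_len=5
Fragment 4: offset=13 data="Hk" -> buffer=TgYeq??NFxR??HkP -> prefix_len=5
Fragment 5: offset=11 data="kP" -> buffer=TgYeq??NFxRkPHkP -> prefix_len=5
Fragment 6: offset=5 data="dL" -> buffer=TgYeqdLNFxRkPHkP -> prefix_len=16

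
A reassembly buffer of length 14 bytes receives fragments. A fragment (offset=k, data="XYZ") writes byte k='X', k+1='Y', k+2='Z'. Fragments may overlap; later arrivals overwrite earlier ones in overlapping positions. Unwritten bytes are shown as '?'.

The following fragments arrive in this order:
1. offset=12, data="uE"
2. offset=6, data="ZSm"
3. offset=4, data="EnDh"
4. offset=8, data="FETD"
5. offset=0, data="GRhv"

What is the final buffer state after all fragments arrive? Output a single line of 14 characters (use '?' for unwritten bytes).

Answer: GRhvEnDhFETDuE

Derivation:
Fragment 1: offset=12 data="uE" -> buffer=????????????uE
Fragment 2: offset=6 data="ZSm" -> buffer=??????ZSm???uE
Fragment 3: offset=4 data="EnDh" -> buffer=????EnDhm???uE
Fragment 4: offset=8 data="FETD" -> buffer=????EnDhFETDuE
Fragment 5: offset=0 data="GRhv" -> buffer=GRhvEnDhFETDuE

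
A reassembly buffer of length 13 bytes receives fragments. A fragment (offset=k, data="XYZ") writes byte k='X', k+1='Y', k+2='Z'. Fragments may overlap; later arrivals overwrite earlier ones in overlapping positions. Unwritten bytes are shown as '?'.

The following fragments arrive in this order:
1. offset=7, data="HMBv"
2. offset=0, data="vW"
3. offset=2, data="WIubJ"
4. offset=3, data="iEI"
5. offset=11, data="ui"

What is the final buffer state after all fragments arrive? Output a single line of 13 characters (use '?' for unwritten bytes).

Fragment 1: offset=7 data="HMBv" -> buffer=???????HMBv??
Fragment 2: offset=0 data="vW" -> buffer=vW?????HMBv??
Fragment 3: offset=2 data="WIubJ" -> buffer=vWWIubJHMBv??
Fragment 4: offset=3 data="iEI" -> buffer=vWWiEIJHMBv??
Fragment 5: offset=11 data="ui" -> buffer=vWWiEIJHMBvui

Answer: vWWiEIJHMBvui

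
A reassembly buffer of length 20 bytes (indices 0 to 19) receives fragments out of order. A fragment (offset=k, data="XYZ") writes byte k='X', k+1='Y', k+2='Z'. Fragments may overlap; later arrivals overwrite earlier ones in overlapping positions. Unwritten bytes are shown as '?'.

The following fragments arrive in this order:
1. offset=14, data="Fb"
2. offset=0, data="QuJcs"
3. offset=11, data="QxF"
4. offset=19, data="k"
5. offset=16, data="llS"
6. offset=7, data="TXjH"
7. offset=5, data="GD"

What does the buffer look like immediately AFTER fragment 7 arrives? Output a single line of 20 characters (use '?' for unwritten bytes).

Answer: QuJcsGDTXjHQxFFbllSk

Derivation:
Fragment 1: offset=14 data="Fb" -> buffer=??????????????Fb????
Fragment 2: offset=0 data="QuJcs" -> buffer=QuJcs?????????Fb????
Fragment 3: offset=11 data="QxF" -> buffer=QuJcs??????QxFFb????
Fragment 4: offset=19 data="k" -> buffer=QuJcs??????QxFFb???k
Fragment 5: offset=16 data="llS" -> buffer=QuJcs??????QxFFbllSk
Fragment 6: offset=7 data="TXjH" -> buffer=QuJcs??TXjHQxFFbllSk
Fragment 7: offset=5 data="GD" -> buffer=QuJcsGDTXjHQxFFbllSk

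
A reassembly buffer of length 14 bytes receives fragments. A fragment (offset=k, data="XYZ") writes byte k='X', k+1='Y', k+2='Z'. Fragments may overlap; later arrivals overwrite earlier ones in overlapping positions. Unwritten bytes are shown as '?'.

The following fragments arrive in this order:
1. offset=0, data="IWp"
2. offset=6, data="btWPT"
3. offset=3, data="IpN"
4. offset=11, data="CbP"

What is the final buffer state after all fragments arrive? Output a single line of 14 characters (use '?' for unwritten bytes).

Answer: IWpIpNbtWPTCbP

Derivation:
Fragment 1: offset=0 data="IWp" -> buffer=IWp???????????
Fragment 2: offset=6 data="btWPT" -> buffer=IWp???btWPT???
Fragment 3: offset=3 data="IpN" -> buffer=IWpIpNbtWPT???
Fragment 4: offset=11 data="CbP" -> buffer=IWpIpNbtWPTCbP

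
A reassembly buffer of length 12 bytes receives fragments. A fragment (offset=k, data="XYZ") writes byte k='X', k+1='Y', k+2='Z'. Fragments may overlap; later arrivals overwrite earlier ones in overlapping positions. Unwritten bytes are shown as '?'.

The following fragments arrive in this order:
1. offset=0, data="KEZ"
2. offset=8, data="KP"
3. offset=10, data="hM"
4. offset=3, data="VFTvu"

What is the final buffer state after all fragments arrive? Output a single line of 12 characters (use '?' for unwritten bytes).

Fragment 1: offset=0 data="KEZ" -> buffer=KEZ?????????
Fragment 2: offset=8 data="KP" -> buffer=KEZ?????KP??
Fragment 3: offset=10 data="hM" -> buffer=KEZ?????KPhM
Fragment 4: offset=3 data="VFTvu" -> buffer=KEZVFTvuKPhM

Answer: KEZVFTvuKPhM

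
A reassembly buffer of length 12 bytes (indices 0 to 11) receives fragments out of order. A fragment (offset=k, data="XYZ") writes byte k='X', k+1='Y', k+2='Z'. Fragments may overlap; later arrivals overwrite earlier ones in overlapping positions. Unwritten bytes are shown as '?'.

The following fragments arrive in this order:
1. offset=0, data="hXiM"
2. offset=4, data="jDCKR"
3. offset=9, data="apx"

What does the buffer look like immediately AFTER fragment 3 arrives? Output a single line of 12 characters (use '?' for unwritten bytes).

Fragment 1: offset=0 data="hXiM" -> buffer=hXiM????????
Fragment 2: offset=4 data="jDCKR" -> buffer=hXiMjDCKR???
Fragment 3: offset=9 data="apx" -> buffer=hXiMjDCKRapx

Answer: hXiMjDCKRapx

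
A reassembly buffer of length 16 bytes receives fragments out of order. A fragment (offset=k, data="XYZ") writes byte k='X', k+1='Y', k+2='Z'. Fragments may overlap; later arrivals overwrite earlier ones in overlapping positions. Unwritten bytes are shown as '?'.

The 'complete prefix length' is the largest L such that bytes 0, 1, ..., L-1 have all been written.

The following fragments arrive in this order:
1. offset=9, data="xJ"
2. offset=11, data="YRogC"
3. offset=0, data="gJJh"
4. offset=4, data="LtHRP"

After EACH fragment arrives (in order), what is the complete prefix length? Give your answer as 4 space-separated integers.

Fragment 1: offset=9 data="xJ" -> buffer=?????????xJ????? -> prefix_len=0
Fragment 2: offset=11 data="YRogC" -> buffer=?????????xJYRogC -> prefix_len=0
Fragment 3: offset=0 data="gJJh" -> buffer=gJJh?????xJYRogC -> prefix_len=4
Fragment 4: offset=4 data="LtHRP" -> buffer=gJJhLtHRPxJYRogC -> prefix_len=16

Answer: 0 0 4 16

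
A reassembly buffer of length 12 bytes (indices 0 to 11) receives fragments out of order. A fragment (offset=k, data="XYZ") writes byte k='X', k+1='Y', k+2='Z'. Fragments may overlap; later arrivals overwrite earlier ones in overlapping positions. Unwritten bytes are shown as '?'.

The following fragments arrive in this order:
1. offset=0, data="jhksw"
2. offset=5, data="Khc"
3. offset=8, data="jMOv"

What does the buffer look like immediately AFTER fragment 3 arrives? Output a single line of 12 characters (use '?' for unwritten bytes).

Answer: jhkswKhcjMOv

Derivation:
Fragment 1: offset=0 data="jhksw" -> buffer=jhksw???????
Fragment 2: offset=5 data="Khc" -> buffer=jhkswKhc????
Fragment 3: offset=8 data="jMOv" -> buffer=jhkswKhcjMOv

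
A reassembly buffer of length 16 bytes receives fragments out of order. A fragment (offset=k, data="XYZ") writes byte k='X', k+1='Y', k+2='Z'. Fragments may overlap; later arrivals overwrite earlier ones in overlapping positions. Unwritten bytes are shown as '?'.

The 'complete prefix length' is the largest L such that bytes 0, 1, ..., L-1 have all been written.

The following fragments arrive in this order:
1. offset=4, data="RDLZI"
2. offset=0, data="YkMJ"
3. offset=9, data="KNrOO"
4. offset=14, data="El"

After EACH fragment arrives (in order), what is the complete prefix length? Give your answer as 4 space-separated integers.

Answer: 0 9 14 16

Derivation:
Fragment 1: offset=4 data="RDLZI" -> buffer=????RDLZI??????? -> prefix_len=0
Fragment 2: offset=0 data="YkMJ" -> buffer=YkMJRDLZI??????? -> prefix_len=9
Fragment 3: offset=9 data="KNrOO" -> buffer=YkMJRDLZIKNrOO?? -> prefix_len=14
Fragment 4: offset=14 data="El" -> buffer=YkMJRDLZIKNrOOEl -> prefix_len=16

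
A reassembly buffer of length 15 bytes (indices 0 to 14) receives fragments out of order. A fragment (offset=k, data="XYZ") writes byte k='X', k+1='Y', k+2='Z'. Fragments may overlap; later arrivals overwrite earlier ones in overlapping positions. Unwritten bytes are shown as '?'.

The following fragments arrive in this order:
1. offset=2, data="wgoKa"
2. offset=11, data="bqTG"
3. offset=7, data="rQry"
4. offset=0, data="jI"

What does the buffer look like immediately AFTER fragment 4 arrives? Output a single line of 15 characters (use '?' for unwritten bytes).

Fragment 1: offset=2 data="wgoKa" -> buffer=??wgoKa????????
Fragment 2: offset=11 data="bqTG" -> buffer=??wgoKa????bqTG
Fragment 3: offset=7 data="rQry" -> buffer=??wgoKarQrybqTG
Fragment 4: offset=0 data="jI" -> buffer=jIwgoKarQrybqTG

Answer: jIwgoKarQrybqTG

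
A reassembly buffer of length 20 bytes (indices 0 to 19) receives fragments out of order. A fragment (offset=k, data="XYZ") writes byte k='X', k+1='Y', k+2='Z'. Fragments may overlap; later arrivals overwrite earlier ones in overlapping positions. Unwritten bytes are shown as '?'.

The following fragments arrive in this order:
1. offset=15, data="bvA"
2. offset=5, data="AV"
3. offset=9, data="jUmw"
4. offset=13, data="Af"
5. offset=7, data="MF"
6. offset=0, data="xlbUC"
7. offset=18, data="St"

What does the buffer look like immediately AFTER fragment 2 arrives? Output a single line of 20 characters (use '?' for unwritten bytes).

Answer: ?????AV????????bvA??

Derivation:
Fragment 1: offset=15 data="bvA" -> buffer=???????????????bvA??
Fragment 2: offset=5 data="AV" -> buffer=?????AV????????bvA??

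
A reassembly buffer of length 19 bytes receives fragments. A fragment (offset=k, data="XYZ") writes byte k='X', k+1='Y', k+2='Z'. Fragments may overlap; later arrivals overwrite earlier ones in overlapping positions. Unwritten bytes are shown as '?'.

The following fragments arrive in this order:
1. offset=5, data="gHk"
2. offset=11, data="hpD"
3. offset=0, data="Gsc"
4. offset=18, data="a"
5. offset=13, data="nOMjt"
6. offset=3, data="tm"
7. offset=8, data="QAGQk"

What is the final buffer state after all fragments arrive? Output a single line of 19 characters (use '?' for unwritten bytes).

Answer: GsctmgHkQAGQknOMjta

Derivation:
Fragment 1: offset=5 data="gHk" -> buffer=?????gHk???????????
Fragment 2: offset=11 data="hpD" -> buffer=?????gHk???hpD?????
Fragment 3: offset=0 data="Gsc" -> buffer=Gsc??gHk???hpD?????
Fragment 4: offset=18 data="a" -> buffer=Gsc??gHk???hpD????a
Fragment 5: offset=13 data="nOMjt" -> buffer=Gsc??gHk???hpnOMjta
Fragment 6: offset=3 data="tm" -> buffer=GsctmgHk???hpnOMjta
Fragment 7: offset=8 data="QAGQk" -> buffer=GsctmgHkQAGQknOMjta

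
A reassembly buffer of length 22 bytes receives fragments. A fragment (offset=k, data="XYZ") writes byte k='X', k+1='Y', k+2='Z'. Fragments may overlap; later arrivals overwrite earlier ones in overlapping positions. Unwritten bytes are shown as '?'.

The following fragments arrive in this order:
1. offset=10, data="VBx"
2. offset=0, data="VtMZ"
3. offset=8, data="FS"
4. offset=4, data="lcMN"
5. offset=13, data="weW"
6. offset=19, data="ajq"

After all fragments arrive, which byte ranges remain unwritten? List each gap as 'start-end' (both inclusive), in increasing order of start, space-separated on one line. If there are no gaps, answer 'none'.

Fragment 1: offset=10 len=3
Fragment 2: offset=0 len=4
Fragment 3: offset=8 len=2
Fragment 4: offset=4 len=4
Fragment 5: offset=13 len=3
Fragment 6: offset=19 len=3
Gaps: 16-18

Answer: 16-18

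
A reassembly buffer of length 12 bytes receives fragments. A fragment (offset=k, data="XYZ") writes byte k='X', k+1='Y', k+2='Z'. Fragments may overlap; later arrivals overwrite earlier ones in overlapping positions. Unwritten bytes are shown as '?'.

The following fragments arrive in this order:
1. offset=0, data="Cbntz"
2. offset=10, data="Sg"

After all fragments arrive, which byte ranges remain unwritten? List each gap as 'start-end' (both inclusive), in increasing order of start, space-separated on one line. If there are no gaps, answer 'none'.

Answer: 5-9

Derivation:
Fragment 1: offset=0 len=5
Fragment 2: offset=10 len=2
Gaps: 5-9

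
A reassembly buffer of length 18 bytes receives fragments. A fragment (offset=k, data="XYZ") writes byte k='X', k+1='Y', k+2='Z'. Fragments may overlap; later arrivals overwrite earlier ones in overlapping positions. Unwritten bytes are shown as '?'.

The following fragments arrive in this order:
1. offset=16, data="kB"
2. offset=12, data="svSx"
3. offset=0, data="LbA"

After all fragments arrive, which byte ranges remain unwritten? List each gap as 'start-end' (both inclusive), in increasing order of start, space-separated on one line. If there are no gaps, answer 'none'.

Answer: 3-11

Derivation:
Fragment 1: offset=16 len=2
Fragment 2: offset=12 len=4
Fragment 3: offset=0 len=3
Gaps: 3-11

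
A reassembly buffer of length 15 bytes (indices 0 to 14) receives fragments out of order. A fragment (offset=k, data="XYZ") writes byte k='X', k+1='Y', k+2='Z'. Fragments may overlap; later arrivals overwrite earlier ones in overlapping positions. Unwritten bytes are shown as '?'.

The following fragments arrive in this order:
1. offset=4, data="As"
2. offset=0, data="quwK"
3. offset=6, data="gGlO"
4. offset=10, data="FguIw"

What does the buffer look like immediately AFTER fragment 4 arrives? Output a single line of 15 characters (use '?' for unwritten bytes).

Fragment 1: offset=4 data="As" -> buffer=????As?????????
Fragment 2: offset=0 data="quwK" -> buffer=quwKAs?????????
Fragment 3: offset=6 data="gGlO" -> buffer=quwKAsgGlO?????
Fragment 4: offset=10 data="FguIw" -> buffer=quwKAsgGlOFguIw

Answer: quwKAsgGlOFguIw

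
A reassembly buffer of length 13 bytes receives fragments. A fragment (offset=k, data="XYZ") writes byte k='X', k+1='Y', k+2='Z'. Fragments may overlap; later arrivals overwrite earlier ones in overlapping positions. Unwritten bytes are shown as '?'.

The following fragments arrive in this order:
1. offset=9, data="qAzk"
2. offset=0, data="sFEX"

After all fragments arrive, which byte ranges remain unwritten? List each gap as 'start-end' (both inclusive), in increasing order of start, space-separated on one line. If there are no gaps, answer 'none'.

Answer: 4-8

Derivation:
Fragment 1: offset=9 len=4
Fragment 2: offset=0 len=4
Gaps: 4-8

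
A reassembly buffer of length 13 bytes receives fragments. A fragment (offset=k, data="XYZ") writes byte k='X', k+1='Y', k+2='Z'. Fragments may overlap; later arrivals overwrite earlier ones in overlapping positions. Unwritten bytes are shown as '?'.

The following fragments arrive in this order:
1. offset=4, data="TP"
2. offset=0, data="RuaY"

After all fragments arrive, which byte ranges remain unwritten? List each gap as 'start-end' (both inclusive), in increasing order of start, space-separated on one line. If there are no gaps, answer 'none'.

Fragment 1: offset=4 len=2
Fragment 2: offset=0 len=4
Gaps: 6-12

Answer: 6-12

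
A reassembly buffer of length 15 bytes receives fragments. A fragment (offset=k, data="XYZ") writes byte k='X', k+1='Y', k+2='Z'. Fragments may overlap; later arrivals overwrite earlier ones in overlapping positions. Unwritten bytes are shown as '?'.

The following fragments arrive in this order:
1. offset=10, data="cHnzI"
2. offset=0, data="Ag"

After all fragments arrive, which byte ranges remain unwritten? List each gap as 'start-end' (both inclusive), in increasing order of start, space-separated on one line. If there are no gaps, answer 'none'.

Answer: 2-9

Derivation:
Fragment 1: offset=10 len=5
Fragment 2: offset=0 len=2
Gaps: 2-9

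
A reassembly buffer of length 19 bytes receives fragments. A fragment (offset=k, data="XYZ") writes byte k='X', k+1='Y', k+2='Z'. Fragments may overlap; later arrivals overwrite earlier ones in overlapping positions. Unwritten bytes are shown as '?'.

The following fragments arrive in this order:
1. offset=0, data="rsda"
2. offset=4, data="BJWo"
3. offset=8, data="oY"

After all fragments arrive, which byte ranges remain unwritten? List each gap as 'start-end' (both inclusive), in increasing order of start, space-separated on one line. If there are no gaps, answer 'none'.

Fragment 1: offset=0 len=4
Fragment 2: offset=4 len=4
Fragment 3: offset=8 len=2
Gaps: 10-18

Answer: 10-18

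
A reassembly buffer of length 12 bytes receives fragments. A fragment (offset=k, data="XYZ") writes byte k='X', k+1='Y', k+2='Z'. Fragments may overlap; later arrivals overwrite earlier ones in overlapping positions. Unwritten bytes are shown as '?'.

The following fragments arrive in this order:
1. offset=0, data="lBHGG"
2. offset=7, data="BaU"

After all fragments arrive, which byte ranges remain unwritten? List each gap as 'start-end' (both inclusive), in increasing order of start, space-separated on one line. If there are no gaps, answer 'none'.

Answer: 5-6 10-11

Derivation:
Fragment 1: offset=0 len=5
Fragment 2: offset=7 len=3
Gaps: 5-6 10-11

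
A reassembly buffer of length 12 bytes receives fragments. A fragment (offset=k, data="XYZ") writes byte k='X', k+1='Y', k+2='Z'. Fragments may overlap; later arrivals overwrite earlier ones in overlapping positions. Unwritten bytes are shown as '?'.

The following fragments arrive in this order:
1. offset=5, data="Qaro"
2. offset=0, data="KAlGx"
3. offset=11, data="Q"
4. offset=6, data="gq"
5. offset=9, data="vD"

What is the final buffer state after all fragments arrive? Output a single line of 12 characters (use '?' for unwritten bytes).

Answer: KAlGxQgqovDQ

Derivation:
Fragment 1: offset=5 data="Qaro" -> buffer=?????Qaro???
Fragment 2: offset=0 data="KAlGx" -> buffer=KAlGxQaro???
Fragment 3: offset=11 data="Q" -> buffer=KAlGxQaro??Q
Fragment 4: offset=6 data="gq" -> buffer=KAlGxQgqo??Q
Fragment 5: offset=9 data="vD" -> buffer=KAlGxQgqovDQ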